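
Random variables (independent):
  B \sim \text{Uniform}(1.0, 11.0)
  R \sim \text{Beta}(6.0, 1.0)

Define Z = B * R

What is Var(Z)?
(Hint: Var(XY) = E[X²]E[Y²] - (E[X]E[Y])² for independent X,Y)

Var(XY) = E[X²]E[Y²] - (E[X]E[Y])²
E[B] = 6, Var(B) = 8.3333333
E[R] = 0.85714286, Var(R) = 0.015306122
E[B²] = 8.3333333 + 6² = 44.333333
E[R²] = 0.015306122 + 0.85714286² = 0.75
Var(Z) = 44.333333*0.75 - (6*0.85714286)²
= 33.25 - 26.44898 = 6.8010204

6.8010204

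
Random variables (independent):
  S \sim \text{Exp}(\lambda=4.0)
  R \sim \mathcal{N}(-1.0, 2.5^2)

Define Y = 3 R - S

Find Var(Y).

For independent RVs: Var(aX + bY) = a²Var(X) + b²Var(Y)
Var(S) = 0.0625
Var(R) = 6.25
Var(Y) = (-1)²*0.0625 + 3²*6.25
= 1*0.0625 + 9*6.25 = 56.3125

56.3125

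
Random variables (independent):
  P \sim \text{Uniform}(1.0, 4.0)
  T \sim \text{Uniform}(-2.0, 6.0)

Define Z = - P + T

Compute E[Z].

E[Z] = -1*E[P] + 1*E[T]
E[P] = 2.5
E[T] = 2
E[Z] = -1*2.5 + 1*2 = -0.5

-0.5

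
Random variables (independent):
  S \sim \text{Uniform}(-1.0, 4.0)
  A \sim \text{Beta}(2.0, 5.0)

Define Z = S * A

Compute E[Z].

For independent RVs: E[XY] = E[X]*E[Y]
E[S] = 1.5
E[A] = 0.28571429
E[Z] = 1.5 * 0.28571429 = 0.42857143

0.42857143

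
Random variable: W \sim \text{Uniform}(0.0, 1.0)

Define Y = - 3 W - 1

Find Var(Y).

For Y = aW + b: Var(Y) = a² * Var(W)
Var(W) = (1 - 0)^2/12 = 0.083333333
Var(Y) = (-3)² * 0.083333333 = 9 * 0.083333333 = 0.75

0.75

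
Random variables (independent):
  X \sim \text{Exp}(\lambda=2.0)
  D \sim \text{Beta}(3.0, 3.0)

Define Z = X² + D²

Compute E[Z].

E[Z] = E[X²] + E[D²]
E[X²] = Var(X) + E[X]² = 0.25 + 0.25 = 0.5
E[D²] = Var(D) + E[D]² = 0.035714286 + 0.25 = 0.28571429
E[Z] = 0.5 + 0.28571429 = 0.78571429

0.78571429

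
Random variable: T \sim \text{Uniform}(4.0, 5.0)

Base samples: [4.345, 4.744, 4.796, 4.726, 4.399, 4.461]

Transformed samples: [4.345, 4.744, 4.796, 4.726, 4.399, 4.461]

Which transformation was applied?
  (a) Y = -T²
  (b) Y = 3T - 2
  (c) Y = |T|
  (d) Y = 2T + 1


Checking option (c) Y = |T|:
  T = 4.345 -> Y = 4.345 ✓
  T = 4.744 -> Y = 4.744 ✓
  T = 4.796 -> Y = 4.796 ✓
All samples match this transformation.

(c) |T|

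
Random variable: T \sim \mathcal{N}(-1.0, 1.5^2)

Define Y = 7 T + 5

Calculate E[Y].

For Y = 7T + 5:
E[Y] = 7 * E[T] + 5
E[T] = -1.0 = -1
E[Y] = 7 * (-1) + 5 = -2

-2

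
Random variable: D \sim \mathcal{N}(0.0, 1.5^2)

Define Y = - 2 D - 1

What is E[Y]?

For Y = -2D - 1:
E[Y] = -2 * E[D] - 1
E[D] = 0.0 = 0
E[Y] = -2 * 0 - 1 = -1

-1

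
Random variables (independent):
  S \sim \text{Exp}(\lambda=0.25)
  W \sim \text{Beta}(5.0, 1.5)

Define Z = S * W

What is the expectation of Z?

For independent RVs: E[XY] = E[X]*E[Y]
E[S] = 4
E[W] = 0.76923077
E[Z] = 4 * 0.76923077 = 3.0769231

3.0769231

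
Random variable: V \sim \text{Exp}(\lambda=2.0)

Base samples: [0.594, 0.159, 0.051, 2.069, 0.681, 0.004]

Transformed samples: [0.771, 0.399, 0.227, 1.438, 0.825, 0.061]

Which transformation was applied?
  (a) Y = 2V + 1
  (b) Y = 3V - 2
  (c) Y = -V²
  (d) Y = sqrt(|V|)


Checking option (d) Y = sqrt(|V|):
  V = 0.594 -> Y = 0.771 ✓
  V = 0.159 -> Y = 0.399 ✓
  V = 0.051 -> Y = 0.227 ✓
All samples match this transformation.

(d) sqrt(|V|)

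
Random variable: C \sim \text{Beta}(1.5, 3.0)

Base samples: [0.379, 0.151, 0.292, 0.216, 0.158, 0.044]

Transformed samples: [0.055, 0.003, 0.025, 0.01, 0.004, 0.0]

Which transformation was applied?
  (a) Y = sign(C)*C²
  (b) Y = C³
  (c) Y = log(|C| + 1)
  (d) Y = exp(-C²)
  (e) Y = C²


Checking option (b) Y = C³:
  C = 0.379 -> Y = 0.055 ✓
  C = 0.151 -> Y = 0.003 ✓
  C = 0.292 -> Y = 0.025 ✓
All samples match this transformation.

(b) C³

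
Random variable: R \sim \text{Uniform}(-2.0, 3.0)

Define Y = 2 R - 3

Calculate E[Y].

For Y = 2R - 3:
E[Y] = 2 * E[R] - 3
E[R] = (-2 + 3)/2 = 0.5
E[Y] = 2 * 0.5 - 3 = -2

-2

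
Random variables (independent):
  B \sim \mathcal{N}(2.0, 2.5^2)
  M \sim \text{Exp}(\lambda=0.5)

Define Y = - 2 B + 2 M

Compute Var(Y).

For independent RVs: Var(aX + bY) = a²Var(X) + b²Var(Y)
Var(B) = 6.25
Var(M) = 4
Var(Y) = (-2)²*6.25 + 2²*4
= 4*6.25 + 4*4 = 41

41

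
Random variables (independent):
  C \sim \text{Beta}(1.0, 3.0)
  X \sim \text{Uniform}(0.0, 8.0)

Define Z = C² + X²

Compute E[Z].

E[Z] = E[C²] + E[X²]
E[C²] = Var(C) + E[C]² = 0.0375 + 0.0625 = 0.1
E[X²] = Var(X) + E[X]² = 5.3333333 + 16 = 21.333333
E[Z] = 0.1 + 21.333333 = 21.433333

21.433333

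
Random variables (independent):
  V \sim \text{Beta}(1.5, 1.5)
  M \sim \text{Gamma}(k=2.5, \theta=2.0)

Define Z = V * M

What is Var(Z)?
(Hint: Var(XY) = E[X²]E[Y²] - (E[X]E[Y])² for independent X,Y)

Var(XY) = E[X²]E[Y²] - (E[X]E[Y])²
E[V] = 0.5, Var(V) = 0.0625
E[M] = 5, Var(M) = 10
E[V²] = 0.0625 + 0.5² = 0.3125
E[M²] = 10 + 5² = 35
Var(Z) = 0.3125*35 - (0.5*5)²
= 10.9375 - 6.25 = 4.6875

4.6875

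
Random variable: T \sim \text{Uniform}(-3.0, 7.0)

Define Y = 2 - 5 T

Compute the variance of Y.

For Y = aT + b: Var(Y) = a² * Var(T)
Var(T) = (7 + 3)^2/12 = 8.3333333
Var(Y) = (-5)² * 8.3333333 = 25 * 8.3333333 = 208.33333

208.33333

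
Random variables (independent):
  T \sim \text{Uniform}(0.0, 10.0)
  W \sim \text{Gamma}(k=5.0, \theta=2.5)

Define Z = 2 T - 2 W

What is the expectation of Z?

E[Z] = 2*E[T] - 2*E[W]
E[T] = 5
E[W] = 12.5
E[Z] = 2*5 - 2*12.5 = -15

-15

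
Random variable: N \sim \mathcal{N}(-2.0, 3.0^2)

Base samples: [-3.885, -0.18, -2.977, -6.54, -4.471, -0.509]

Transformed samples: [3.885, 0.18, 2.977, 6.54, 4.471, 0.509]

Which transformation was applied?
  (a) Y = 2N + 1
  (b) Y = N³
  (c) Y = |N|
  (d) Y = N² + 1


Checking option (c) Y = |N|:
  N = -3.885 -> Y = 3.885 ✓
  N = -0.18 -> Y = 0.18 ✓
  N = -2.977 -> Y = 2.977 ✓
All samples match this transformation.

(c) |N|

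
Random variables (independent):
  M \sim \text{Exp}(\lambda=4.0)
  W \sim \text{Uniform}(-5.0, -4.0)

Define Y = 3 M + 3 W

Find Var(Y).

For independent RVs: Var(aX + bY) = a²Var(X) + b²Var(Y)
Var(M) = 0.0625
Var(W) = 0.083333333
Var(Y) = 3²*0.0625 + 3²*0.083333333
= 9*0.0625 + 9*0.083333333 = 1.3125

1.3125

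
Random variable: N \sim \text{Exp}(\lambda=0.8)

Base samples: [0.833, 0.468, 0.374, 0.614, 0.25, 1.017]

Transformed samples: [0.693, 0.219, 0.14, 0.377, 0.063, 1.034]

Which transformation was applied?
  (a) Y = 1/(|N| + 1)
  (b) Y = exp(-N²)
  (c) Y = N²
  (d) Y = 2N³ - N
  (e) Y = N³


Checking option (c) Y = N²:
  N = 0.833 -> Y = 0.693 ✓
  N = 0.468 -> Y = 0.219 ✓
  N = 0.374 -> Y = 0.14 ✓
All samples match this transformation.

(c) N²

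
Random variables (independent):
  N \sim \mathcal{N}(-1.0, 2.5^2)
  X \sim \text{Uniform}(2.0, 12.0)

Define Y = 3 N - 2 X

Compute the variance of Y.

For independent RVs: Var(aX + bY) = a²Var(X) + b²Var(Y)
Var(N) = 6.25
Var(X) = 8.3333333
Var(Y) = 3²*6.25 + (-2)²*8.3333333
= 9*6.25 + 4*8.3333333 = 89.583333

89.583333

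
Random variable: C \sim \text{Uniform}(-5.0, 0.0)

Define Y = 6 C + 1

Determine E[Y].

For Y = 6C + 1:
E[Y] = 6 * E[C] + 1
E[C] = (-5 + 0)/2 = -2.5
E[Y] = 6 * (-2.5) + 1 = -14

-14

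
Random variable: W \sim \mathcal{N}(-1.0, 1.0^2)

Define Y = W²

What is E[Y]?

Using E[X²] = Var(X) + (E[X])²:
E[W] = -1
Var(W) = 1.0^2 = 1
E[W²] = 1 + (-1)² = 1 + 1 = 2

2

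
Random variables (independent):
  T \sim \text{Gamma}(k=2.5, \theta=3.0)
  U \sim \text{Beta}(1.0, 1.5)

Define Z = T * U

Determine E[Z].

For independent RVs: E[XY] = E[X]*E[Y]
E[T] = 7.5
E[U] = 0.4
E[Z] = 7.5 * 0.4 = 3

3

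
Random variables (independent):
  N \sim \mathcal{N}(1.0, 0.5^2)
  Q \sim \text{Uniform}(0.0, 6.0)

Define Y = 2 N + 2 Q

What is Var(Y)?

For independent RVs: Var(aX + bY) = a²Var(X) + b²Var(Y)
Var(N) = 0.25
Var(Q) = 3
Var(Y) = 2²*0.25 + 2²*3
= 4*0.25 + 4*3 = 13

13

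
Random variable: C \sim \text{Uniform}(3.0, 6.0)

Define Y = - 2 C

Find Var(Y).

For Y = aC + b: Var(Y) = a² * Var(C)
Var(C) = (6 - 3)^2/12 = 0.75
Var(Y) = (-2)² * 0.75 = 4 * 0.75 = 3

3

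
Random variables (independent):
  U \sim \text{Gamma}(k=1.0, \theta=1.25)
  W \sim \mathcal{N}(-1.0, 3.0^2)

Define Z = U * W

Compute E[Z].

For independent RVs: E[XY] = E[X]*E[Y]
E[U] = 1.25
E[W] = -1
E[Z] = 1.25 * (-1) = -1.25

-1.25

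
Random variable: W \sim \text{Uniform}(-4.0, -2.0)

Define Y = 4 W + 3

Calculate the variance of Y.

For Y = aW + b: Var(Y) = a² * Var(W)
Var(W) = (-2 + 4)^2/12 = 0.33333333
Var(Y) = 4² * 0.33333333 = 16 * 0.33333333 = 5.3333333

5.3333333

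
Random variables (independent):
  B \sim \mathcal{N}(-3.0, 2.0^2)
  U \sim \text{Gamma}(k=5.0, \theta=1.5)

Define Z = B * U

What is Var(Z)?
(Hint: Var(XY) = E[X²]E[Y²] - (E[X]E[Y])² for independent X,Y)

Var(XY) = E[X²]E[Y²] - (E[X]E[Y])²
E[B] = -3, Var(B) = 4
E[U] = 7.5, Var(U) = 11.25
E[B²] = 4 + (-3)² = 13
E[U²] = 11.25 + 7.5² = 67.5
Var(Z) = 13*67.5 - (-3*7.5)²
= 877.5 - 506.25 = 371.25

371.25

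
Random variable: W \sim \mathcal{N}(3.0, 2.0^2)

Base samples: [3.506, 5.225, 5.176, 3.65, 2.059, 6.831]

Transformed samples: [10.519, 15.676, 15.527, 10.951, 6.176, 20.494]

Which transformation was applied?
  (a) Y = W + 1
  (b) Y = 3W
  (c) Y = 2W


Checking option (b) Y = 3W:
  W = 3.506 -> Y = 10.519 ✓
  W = 5.225 -> Y = 15.676 ✓
  W = 5.176 -> Y = 15.527 ✓
All samples match this transformation.

(b) 3W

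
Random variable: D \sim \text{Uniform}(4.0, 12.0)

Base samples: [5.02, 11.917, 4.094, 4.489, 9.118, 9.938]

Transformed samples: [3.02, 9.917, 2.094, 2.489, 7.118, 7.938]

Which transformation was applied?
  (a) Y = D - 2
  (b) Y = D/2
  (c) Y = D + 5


Checking option (a) Y = D - 2:
  D = 5.02 -> Y = 3.02 ✓
  D = 11.917 -> Y = 9.917 ✓
  D = 4.094 -> Y = 2.094 ✓
All samples match this transformation.

(a) D - 2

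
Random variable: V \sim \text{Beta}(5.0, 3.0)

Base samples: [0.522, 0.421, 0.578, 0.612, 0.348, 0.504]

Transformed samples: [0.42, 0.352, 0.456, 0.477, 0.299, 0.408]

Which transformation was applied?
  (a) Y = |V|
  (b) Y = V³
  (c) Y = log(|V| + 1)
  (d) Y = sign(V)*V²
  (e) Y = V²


Checking option (c) Y = log(|V| + 1):
  V = 0.522 -> Y = 0.42 ✓
  V = 0.421 -> Y = 0.352 ✓
  V = 0.578 -> Y = 0.456 ✓
All samples match this transformation.

(c) log(|V| + 1)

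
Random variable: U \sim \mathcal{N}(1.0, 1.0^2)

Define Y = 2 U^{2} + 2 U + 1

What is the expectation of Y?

E[Y] = 2*E[U²] + 2*E[U] + 1
E[U] = 1
E[U²] = Var(U) + (E[U])² = 1 + 1 = 2
E[Y] = 2*2 + 2*1 + 1 = 7

7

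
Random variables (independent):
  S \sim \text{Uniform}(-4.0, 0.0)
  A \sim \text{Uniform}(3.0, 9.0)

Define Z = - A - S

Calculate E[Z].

E[Z] = -1*E[S] - 1*E[A]
E[S] = -2
E[A] = 6
E[Z] = -1*(-2) - 1*6 = -4

-4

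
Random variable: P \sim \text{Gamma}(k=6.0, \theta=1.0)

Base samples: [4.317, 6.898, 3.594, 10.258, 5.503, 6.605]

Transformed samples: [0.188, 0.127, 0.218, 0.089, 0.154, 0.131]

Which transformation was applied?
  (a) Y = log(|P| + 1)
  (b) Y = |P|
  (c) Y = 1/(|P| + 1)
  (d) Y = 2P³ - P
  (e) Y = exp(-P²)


Checking option (c) Y = 1/(|P| + 1):
  P = 4.317 -> Y = 0.188 ✓
  P = 6.898 -> Y = 0.127 ✓
  P = 3.594 -> Y = 0.218 ✓
All samples match this transformation.

(c) 1/(|P| + 1)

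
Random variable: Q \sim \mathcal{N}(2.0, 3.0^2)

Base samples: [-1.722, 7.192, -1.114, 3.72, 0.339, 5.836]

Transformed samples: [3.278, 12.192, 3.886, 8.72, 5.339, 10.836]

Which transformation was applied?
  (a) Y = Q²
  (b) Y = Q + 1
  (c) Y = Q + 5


Checking option (c) Y = Q + 5:
  Q = -1.722 -> Y = 3.278 ✓
  Q = 7.192 -> Y = 12.192 ✓
  Q = -1.114 -> Y = 3.886 ✓
All samples match this transformation.

(c) Q + 5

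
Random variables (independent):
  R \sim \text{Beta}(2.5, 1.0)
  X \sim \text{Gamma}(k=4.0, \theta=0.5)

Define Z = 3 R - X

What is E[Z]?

E[Z] = 3*E[R] - 1*E[X]
E[R] = 0.71428571
E[X] = 2
E[Z] = 3*0.71428571 - 1*2 = 0.14285714

0.14285714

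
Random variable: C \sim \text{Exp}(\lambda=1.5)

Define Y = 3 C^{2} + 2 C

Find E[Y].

E[Y] = 3*E[C²] + 2*E[C]
E[C] = 0.66666667
E[C²] = Var(C) + (E[C])² = 0.44444444 + 0.44444444 = 0.88888889
E[Y] = 3*0.88888889 + 2*0.66666667 = 4

4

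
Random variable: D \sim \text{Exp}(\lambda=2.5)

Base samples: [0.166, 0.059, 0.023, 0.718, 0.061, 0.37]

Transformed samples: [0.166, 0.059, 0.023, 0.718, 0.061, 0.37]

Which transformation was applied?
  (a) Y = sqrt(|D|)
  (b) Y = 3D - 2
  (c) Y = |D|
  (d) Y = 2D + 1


Checking option (c) Y = |D|:
  D = 0.166 -> Y = 0.166 ✓
  D = 0.059 -> Y = 0.059 ✓
  D = 0.023 -> Y = 0.023 ✓
All samples match this transformation.

(c) |D|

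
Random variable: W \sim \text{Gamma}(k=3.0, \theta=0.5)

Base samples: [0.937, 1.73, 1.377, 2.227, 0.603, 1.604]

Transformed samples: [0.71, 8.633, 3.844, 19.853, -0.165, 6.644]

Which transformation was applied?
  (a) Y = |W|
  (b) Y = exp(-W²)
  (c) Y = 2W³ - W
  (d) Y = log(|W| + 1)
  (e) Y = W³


Checking option (c) Y = 2W³ - W:
  W = 0.937 -> Y = 0.71 ✓
  W = 1.73 -> Y = 8.633 ✓
  W = 1.377 -> Y = 3.844 ✓
All samples match this transformation.

(c) 2W³ - W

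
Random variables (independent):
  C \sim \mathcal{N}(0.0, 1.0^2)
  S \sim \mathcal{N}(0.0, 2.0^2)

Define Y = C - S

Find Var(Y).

For independent RVs: Var(aX + bY) = a²Var(X) + b²Var(Y)
Var(C) = 1
Var(S) = 4
Var(Y) = 1²*1 + (-1)²*4
= 1*1 + 1*4 = 5

5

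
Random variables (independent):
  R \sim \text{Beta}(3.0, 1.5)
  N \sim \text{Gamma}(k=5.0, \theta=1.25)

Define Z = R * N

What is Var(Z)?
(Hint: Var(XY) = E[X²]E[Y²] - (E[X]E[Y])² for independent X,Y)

Var(XY) = E[X²]E[Y²] - (E[X]E[Y])²
E[R] = 0.66666667, Var(R) = 0.04040404
E[N] = 6.25, Var(N) = 7.8125
E[R²] = 0.04040404 + 0.66666667² = 0.48484848
E[N²] = 7.8125 + 6.25² = 46.875
Var(Z) = 0.48484848*46.875 - (0.66666667*6.25)²
= 22.727273 - 17.361111 = 5.3661616

5.3661616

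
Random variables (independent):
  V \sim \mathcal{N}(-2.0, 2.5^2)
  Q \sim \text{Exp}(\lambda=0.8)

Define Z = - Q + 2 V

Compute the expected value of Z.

E[Z] = 2*E[V] - 1*E[Q]
E[V] = -2
E[Q] = 1.25
E[Z] = 2*(-2) - 1*1.25 = -5.25

-5.25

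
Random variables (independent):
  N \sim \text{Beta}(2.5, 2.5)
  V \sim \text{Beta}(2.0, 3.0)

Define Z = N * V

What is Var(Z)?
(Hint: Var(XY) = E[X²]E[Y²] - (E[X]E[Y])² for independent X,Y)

Var(XY) = E[X²]E[Y²] - (E[X]E[Y])²
E[N] = 0.5, Var(N) = 0.041666667
E[V] = 0.4, Var(V) = 0.04
E[N²] = 0.041666667 + 0.5² = 0.29166667
E[V²] = 0.04 + 0.4² = 0.2
Var(Z) = 0.29166667*0.2 - (0.5*0.4)²
= 0.058333333 - 0.04 = 0.018333333

0.018333333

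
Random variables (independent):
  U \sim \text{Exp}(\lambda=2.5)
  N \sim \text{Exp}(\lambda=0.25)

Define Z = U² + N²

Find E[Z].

E[Z] = E[U²] + E[N²]
E[U²] = Var(U) + E[U]² = 0.16 + 0.16 = 0.32
E[N²] = Var(N) + E[N]² = 16 + 16 = 32
E[Z] = 0.32 + 32 = 32.32

32.32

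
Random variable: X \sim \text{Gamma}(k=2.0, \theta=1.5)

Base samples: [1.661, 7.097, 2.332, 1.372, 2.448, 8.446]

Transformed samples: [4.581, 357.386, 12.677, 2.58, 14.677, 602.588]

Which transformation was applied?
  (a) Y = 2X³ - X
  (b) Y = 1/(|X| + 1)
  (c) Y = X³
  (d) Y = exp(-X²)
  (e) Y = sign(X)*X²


Checking option (c) Y = X³:
  X = 1.661 -> Y = 4.581 ✓
  X = 7.097 -> Y = 357.386 ✓
  X = 2.332 -> Y = 12.677 ✓
All samples match this transformation.

(c) X³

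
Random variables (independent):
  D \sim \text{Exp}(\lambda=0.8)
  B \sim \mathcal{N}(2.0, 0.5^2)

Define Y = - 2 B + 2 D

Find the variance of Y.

For independent RVs: Var(aX + bY) = a²Var(X) + b²Var(Y)
Var(D) = 1.5625
Var(B) = 0.25
Var(Y) = 2²*1.5625 + (-2)²*0.25
= 4*1.5625 + 4*0.25 = 7.25

7.25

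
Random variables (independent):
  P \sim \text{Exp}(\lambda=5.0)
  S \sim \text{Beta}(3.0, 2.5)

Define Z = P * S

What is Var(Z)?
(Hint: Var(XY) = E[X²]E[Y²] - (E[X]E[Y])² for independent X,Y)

Var(XY) = E[X²]E[Y²] - (E[X]E[Y])²
E[P] = 0.2, Var(P) = 0.04
E[S] = 0.54545455, Var(S) = 0.038143675
E[P²] = 0.04 + 0.2² = 0.08
E[S²] = 0.038143675 + 0.54545455² = 0.33566434
Var(Z) = 0.08*0.33566434 - (0.2*0.54545455)²
= 0.026853147 - 0.011900826 = 0.01495232

0.01495232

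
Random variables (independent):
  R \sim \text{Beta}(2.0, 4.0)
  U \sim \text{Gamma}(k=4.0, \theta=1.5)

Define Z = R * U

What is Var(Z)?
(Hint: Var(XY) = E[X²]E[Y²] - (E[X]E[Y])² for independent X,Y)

Var(XY) = E[X²]E[Y²] - (E[X]E[Y])²
E[R] = 0.33333333, Var(R) = 0.031746032
E[U] = 6, Var(U) = 9
E[R²] = 0.031746032 + 0.33333333² = 0.14285714
E[U²] = 9 + 6² = 45
Var(Z) = 0.14285714*45 - (0.33333333*6)²
= 6.4285714 - 4 = 2.4285714

2.4285714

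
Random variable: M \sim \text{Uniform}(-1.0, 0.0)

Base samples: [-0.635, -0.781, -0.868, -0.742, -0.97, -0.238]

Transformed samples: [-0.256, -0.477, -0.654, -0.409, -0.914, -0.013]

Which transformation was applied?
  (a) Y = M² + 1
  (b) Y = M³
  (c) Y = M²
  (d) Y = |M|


Checking option (b) Y = M³:
  M = -0.635 -> Y = -0.256 ✓
  M = -0.781 -> Y = -0.477 ✓
  M = -0.868 -> Y = -0.654 ✓
All samples match this transformation.

(b) M³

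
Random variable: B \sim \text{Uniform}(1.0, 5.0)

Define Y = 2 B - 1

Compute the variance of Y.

For Y = aB + b: Var(Y) = a² * Var(B)
Var(B) = (5 - 1)^2/12 = 1.3333333
Var(Y) = 2² * 1.3333333 = 4 * 1.3333333 = 5.3333333

5.3333333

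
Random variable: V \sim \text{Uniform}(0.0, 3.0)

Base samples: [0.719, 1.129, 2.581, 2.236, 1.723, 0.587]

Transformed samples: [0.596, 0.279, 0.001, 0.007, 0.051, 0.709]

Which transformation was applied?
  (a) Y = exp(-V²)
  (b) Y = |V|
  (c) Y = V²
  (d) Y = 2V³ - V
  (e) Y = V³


Checking option (a) Y = exp(-V²):
  V = 0.719 -> Y = 0.596 ✓
  V = 1.129 -> Y = 0.279 ✓
  V = 2.581 -> Y = 0.001 ✓
All samples match this transformation.

(a) exp(-V²)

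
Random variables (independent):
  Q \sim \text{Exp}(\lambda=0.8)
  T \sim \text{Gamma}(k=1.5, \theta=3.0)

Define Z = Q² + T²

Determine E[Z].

E[Z] = E[Q²] + E[T²]
E[Q²] = Var(Q) + E[Q]² = 1.5625 + 1.5625 = 3.125
E[T²] = Var(T) + E[T]² = 13.5 + 20.25 = 33.75
E[Z] = 3.125 + 33.75 = 36.875

36.875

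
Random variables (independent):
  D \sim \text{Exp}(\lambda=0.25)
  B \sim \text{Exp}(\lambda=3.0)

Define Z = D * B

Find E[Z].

For independent RVs: E[XY] = E[X]*E[Y]
E[D] = 4
E[B] = 0.33333333
E[Z] = 4 * 0.33333333 = 1.3333333

1.3333333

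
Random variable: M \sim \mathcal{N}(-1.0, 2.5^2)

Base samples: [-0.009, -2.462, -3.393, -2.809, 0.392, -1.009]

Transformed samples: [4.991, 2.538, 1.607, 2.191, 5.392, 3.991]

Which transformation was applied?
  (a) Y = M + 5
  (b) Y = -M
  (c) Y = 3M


Checking option (a) Y = M + 5:
  M = -0.009 -> Y = 4.991 ✓
  M = -2.462 -> Y = 2.538 ✓
  M = -3.393 -> Y = 1.607 ✓
All samples match this transformation.

(a) M + 5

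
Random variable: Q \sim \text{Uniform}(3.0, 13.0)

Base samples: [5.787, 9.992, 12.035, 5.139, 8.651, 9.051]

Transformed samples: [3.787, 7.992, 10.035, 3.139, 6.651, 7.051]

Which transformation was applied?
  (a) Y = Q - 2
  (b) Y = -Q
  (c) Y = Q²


Checking option (a) Y = Q - 2:
  Q = 5.787 -> Y = 3.787 ✓
  Q = 9.992 -> Y = 7.992 ✓
  Q = 12.035 -> Y = 10.035 ✓
All samples match this transformation.

(a) Q - 2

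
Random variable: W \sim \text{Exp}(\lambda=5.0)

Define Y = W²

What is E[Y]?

Using E[X²] = Var(X) + (E[X])²:
E[W] = 0.2
Var(W) = 1/5.0^2 = 0.04
E[W²] = 0.04 + 0.2² = 0.04 + 0.04 = 0.08

0.08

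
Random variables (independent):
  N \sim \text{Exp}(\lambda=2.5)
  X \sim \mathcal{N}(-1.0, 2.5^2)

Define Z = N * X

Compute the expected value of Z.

For independent RVs: E[XY] = E[X]*E[Y]
E[N] = 0.4
E[X] = -1
E[Z] = 0.4 * (-1) = -0.4

-0.4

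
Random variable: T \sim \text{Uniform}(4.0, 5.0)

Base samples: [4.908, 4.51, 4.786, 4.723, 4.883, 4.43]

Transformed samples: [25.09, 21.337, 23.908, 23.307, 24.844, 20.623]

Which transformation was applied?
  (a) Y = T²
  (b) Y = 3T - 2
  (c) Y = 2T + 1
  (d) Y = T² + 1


Checking option (d) Y = T² + 1:
  T = 4.908 -> Y = 25.09 ✓
  T = 4.51 -> Y = 21.337 ✓
  T = 4.786 -> Y = 23.908 ✓
All samples match this transformation.

(d) T² + 1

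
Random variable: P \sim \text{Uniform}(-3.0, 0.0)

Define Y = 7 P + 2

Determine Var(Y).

For Y = aP + b: Var(Y) = a² * Var(P)
Var(P) = (0 + 3)^2/12 = 0.75
Var(Y) = 7² * 0.75 = 49 * 0.75 = 36.75

36.75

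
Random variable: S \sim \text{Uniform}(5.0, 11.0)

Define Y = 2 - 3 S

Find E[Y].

For Y = -3S + 2:
E[Y] = -3 * E[S] + 2
E[S] = (5 + 11)/2 = 8
E[Y] = -3 * 8 + 2 = -22

-22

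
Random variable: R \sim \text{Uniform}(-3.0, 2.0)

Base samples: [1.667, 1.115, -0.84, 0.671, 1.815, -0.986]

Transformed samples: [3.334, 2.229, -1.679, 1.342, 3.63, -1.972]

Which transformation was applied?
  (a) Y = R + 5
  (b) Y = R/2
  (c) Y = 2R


Checking option (c) Y = 2R:
  R = 1.667 -> Y = 3.334 ✓
  R = 1.115 -> Y = 2.229 ✓
  R = -0.84 -> Y = -1.679 ✓
All samples match this transformation.

(c) 2R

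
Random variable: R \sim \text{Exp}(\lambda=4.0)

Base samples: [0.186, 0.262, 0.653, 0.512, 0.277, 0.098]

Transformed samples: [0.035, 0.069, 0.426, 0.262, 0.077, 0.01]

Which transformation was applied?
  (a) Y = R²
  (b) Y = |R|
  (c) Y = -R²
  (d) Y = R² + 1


Checking option (a) Y = R²:
  R = 0.186 -> Y = 0.035 ✓
  R = 0.262 -> Y = 0.069 ✓
  R = 0.653 -> Y = 0.426 ✓
All samples match this transformation.

(a) R²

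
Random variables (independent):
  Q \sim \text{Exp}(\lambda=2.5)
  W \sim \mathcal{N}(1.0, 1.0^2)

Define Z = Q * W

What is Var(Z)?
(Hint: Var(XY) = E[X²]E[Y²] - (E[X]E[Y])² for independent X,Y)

Var(XY) = E[X²]E[Y²] - (E[X]E[Y])²
E[Q] = 0.4, Var(Q) = 0.16
E[W] = 1, Var(W) = 1
E[Q²] = 0.16 + 0.4² = 0.32
E[W²] = 1 + 1² = 2
Var(Z) = 0.32*2 - (0.4*1)²
= 0.64 - 0.16 = 0.48

0.48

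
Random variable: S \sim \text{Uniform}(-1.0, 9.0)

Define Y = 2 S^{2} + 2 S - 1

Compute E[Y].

E[Y] = 2*E[S²] + 2*E[S] - 1
E[S] = 4
E[S²] = Var(S) + (E[S])² = 8.3333333 + 16 = 24.333333
E[Y] = 2*24.333333 + 2*4 - 1 = 55.666667

55.666667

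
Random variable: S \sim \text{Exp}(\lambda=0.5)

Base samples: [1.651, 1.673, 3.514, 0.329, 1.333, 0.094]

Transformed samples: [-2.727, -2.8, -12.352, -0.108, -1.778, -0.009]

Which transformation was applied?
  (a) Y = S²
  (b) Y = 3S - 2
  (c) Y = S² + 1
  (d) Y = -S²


Checking option (d) Y = -S²:
  S = 1.651 -> Y = -2.727 ✓
  S = 1.673 -> Y = -2.8 ✓
  S = 3.514 -> Y = -12.352 ✓
All samples match this transformation.

(d) -S²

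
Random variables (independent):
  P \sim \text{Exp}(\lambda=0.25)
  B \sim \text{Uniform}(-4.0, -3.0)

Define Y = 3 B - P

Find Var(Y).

For independent RVs: Var(aX + bY) = a²Var(X) + b²Var(Y)
Var(P) = 16
Var(B) = 0.083333333
Var(Y) = (-1)²*16 + 3²*0.083333333
= 1*16 + 9*0.083333333 = 16.75

16.75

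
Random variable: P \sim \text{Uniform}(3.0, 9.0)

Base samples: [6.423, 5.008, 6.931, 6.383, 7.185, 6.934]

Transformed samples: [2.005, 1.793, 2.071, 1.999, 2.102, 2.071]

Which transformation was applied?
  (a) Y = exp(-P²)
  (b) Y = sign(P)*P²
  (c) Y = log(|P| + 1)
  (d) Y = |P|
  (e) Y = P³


Checking option (c) Y = log(|P| + 1):
  P = 6.423 -> Y = 2.005 ✓
  P = 5.008 -> Y = 1.793 ✓
  P = 6.931 -> Y = 2.071 ✓
All samples match this transformation.

(c) log(|P| + 1)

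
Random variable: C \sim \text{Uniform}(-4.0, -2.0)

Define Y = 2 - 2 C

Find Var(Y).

For Y = aC + b: Var(Y) = a² * Var(C)
Var(C) = (-2 + 4)^2/12 = 0.33333333
Var(Y) = (-2)² * 0.33333333 = 4 * 0.33333333 = 1.3333333

1.3333333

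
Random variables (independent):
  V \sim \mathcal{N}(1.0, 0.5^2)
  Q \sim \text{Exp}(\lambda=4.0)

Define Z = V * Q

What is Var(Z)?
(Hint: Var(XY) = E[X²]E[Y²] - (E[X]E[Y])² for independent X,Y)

Var(XY) = E[X²]E[Y²] - (E[X]E[Y])²
E[V] = 1, Var(V) = 0.25
E[Q] = 0.25, Var(Q) = 0.0625
E[V²] = 0.25 + 1² = 1.25
E[Q²] = 0.0625 + 0.25² = 0.125
Var(Z) = 1.25*0.125 - (1*0.25)²
= 0.15625 - 0.0625 = 0.09375

0.09375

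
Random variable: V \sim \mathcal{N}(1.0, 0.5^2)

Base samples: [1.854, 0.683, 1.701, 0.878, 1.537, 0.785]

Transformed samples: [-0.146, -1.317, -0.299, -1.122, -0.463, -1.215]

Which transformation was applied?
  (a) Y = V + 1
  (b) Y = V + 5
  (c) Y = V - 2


Checking option (c) Y = V - 2:
  V = 1.854 -> Y = -0.146 ✓
  V = 0.683 -> Y = -1.317 ✓
  V = 1.701 -> Y = -0.299 ✓
All samples match this transformation.

(c) V - 2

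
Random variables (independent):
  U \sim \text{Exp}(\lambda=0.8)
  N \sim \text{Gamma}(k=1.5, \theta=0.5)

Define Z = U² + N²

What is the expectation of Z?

E[Z] = E[U²] + E[N²]
E[U²] = Var(U) + E[U]² = 1.5625 + 1.5625 = 3.125
E[N²] = Var(N) + E[N]² = 0.375 + 0.5625 = 0.9375
E[Z] = 3.125 + 0.9375 = 4.0625

4.0625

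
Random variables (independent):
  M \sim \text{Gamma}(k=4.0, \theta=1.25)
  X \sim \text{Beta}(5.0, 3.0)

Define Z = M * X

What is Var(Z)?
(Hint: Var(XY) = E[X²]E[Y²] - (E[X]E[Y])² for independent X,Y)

Var(XY) = E[X²]E[Y²] - (E[X]E[Y])²
E[M] = 5, Var(M) = 6.25
E[X] = 0.625, Var(X) = 0.026041667
E[M²] = 6.25 + 5² = 31.25
E[X²] = 0.026041667 + 0.625² = 0.41666667
Var(Z) = 31.25*0.41666667 - (5*0.625)²
= 13.020833 - 9.765625 = 3.2552083

3.2552083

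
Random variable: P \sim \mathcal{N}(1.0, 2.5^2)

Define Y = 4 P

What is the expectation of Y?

For Y = 4P:
E[Y] = 4 * E[P]
E[P] = 1.0 = 1
E[Y] = 4 * 1 = 4

4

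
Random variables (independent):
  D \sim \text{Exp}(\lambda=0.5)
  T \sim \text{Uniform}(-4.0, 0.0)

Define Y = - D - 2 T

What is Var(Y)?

For independent RVs: Var(aX + bY) = a²Var(X) + b²Var(Y)
Var(D) = 4
Var(T) = 1.3333333
Var(Y) = (-1)²*4 + (-2)²*1.3333333
= 1*4 + 4*1.3333333 = 9.3333333

9.3333333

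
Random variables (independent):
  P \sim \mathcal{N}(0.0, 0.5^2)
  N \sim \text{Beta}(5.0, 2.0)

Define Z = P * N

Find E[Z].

For independent RVs: E[XY] = E[X]*E[Y]
E[P] = 0
E[N] = 0.71428571
E[Z] = 0 * 0.71428571 = 0

0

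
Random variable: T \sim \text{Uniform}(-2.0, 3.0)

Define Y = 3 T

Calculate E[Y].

For Y = 3T:
E[Y] = 3 * E[T]
E[T] = (-2 + 3)/2 = 0.5
E[Y] = 3 * 0.5 = 1.5

1.5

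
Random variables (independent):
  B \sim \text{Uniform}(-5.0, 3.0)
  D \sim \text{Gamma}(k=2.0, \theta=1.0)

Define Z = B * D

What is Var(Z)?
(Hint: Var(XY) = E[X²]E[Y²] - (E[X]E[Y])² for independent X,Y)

Var(XY) = E[X²]E[Y²] - (E[X]E[Y])²
E[B] = -1, Var(B) = 5.3333333
E[D] = 2, Var(D) = 2
E[B²] = 5.3333333 + (-1)² = 6.3333333
E[D²] = 2 + 2² = 6
Var(Z) = 6.3333333*6 - (-1*2)²
= 38 - 4 = 34

34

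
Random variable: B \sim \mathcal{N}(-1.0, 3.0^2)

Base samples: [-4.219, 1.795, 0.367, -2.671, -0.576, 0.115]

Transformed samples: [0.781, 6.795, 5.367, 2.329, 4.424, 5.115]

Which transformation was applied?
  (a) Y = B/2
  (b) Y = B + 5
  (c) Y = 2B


Checking option (b) Y = B + 5:
  B = -4.219 -> Y = 0.781 ✓
  B = 1.795 -> Y = 6.795 ✓
  B = 0.367 -> Y = 5.367 ✓
All samples match this transformation.

(b) B + 5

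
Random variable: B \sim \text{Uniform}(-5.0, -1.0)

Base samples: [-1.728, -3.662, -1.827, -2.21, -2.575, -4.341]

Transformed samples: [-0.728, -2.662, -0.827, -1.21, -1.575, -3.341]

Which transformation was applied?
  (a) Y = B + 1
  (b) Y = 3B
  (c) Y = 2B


Checking option (a) Y = B + 1:
  B = -1.728 -> Y = -0.728 ✓
  B = -3.662 -> Y = -2.662 ✓
  B = -1.827 -> Y = -0.827 ✓
All samples match this transformation.

(a) B + 1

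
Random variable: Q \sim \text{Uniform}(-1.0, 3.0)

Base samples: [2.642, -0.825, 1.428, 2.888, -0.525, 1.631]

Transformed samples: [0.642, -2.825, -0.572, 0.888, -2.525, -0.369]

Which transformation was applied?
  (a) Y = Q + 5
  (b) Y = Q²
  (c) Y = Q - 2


Checking option (c) Y = Q - 2:
  Q = 2.642 -> Y = 0.642 ✓
  Q = -0.825 -> Y = -2.825 ✓
  Q = 1.428 -> Y = -0.572 ✓
All samples match this transformation.

(c) Q - 2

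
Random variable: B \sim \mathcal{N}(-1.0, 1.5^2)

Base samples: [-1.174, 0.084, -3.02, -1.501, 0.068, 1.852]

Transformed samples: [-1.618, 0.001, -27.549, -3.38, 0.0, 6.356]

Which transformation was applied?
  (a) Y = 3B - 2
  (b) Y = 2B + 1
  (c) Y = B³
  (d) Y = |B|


Checking option (c) Y = B³:
  B = -1.174 -> Y = -1.618 ✓
  B = 0.084 -> Y = 0.001 ✓
  B = -3.02 -> Y = -27.549 ✓
All samples match this transformation.

(c) B³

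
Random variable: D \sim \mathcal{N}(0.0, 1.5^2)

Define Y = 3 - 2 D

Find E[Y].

For Y = -2D + 3:
E[Y] = -2 * E[D] + 3
E[D] = 0.0 = 0
E[Y] = -2 * 0 + 3 = 3

3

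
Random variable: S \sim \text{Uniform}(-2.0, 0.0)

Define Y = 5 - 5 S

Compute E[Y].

For Y = -5S + 5:
E[Y] = -5 * E[S] + 5
E[S] = (-2 + 0)/2 = -1
E[Y] = -5 * (-1) + 5 = 10

10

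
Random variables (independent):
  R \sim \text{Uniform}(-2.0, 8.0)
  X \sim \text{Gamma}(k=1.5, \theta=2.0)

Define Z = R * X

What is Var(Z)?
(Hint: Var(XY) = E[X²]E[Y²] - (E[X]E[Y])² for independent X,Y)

Var(XY) = E[X²]E[Y²] - (E[X]E[Y])²
E[R] = 3, Var(R) = 8.3333333
E[X] = 3, Var(X) = 6
E[R²] = 8.3333333 + 3² = 17.333333
E[X²] = 6 + 3² = 15
Var(Z) = 17.333333*15 - (3*3)²
= 260 - 81 = 179

179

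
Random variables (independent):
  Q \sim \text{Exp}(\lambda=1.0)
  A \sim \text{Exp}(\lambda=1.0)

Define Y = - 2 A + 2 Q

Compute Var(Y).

For independent RVs: Var(aX + bY) = a²Var(X) + b²Var(Y)
Var(Q) = 1
Var(A) = 1
Var(Y) = 2²*1 + (-2)²*1
= 4*1 + 4*1 = 8

8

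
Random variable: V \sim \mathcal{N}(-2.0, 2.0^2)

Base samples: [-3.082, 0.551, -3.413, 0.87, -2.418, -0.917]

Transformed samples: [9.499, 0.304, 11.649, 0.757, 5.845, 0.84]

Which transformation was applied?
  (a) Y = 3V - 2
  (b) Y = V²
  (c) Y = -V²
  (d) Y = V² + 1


Checking option (b) Y = V²:
  V = -3.082 -> Y = 9.499 ✓
  V = 0.551 -> Y = 0.304 ✓
  V = -3.413 -> Y = 11.649 ✓
All samples match this transformation.

(b) V²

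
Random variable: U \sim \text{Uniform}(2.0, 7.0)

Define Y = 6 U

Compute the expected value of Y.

For Y = 6U:
E[Y] = 6 * E[U]
E[U] = (2 + 7)/2 = 4.5
E[Y] = 6 * 4.5 = 27

27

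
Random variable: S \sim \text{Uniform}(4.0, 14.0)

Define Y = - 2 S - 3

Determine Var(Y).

For Y = aS + b: Var(Y) = a² * Var(S)
Var(S) = (14 - 4)^2/12 = 8.3333333
Var(Y) = (-2)² * 8.3333333 = 4 * 8.3333333 = 33.333333

33.333333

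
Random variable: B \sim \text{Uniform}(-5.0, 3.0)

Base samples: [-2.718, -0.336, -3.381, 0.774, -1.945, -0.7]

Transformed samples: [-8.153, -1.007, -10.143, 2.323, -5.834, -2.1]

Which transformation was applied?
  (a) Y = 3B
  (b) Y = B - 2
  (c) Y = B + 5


Checking option (a) Y = 3B:
  B = -2.718 -> Y = -8.153 ✓
  B = -0.336 -> Y = -1.007 ✓
  B = -3.381 -> Y = -10.143 ✓
All samples match this transformation.

(a) 3B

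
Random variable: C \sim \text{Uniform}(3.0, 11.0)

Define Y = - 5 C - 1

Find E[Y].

For Y = -5C - 1:
E[Y] = -5 * E[C] - 1
E[C] = (3 + 11)/2 = 7
E[Y] = -5 * 7 - 1 = -36

-36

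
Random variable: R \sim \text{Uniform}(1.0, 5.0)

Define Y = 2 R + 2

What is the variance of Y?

For Y = aR + b: Var(Y) = a² * Var(R)
Var(R) = (5 - 1)^2/12 = 1.3333333
Var(Y) = 2² * 1.3333333 = 4 * 1.3333333 = 5.3333333

5.3333333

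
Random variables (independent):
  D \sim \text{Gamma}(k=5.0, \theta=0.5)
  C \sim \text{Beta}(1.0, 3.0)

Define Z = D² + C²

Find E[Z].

E[Z] = E[D²] + E[C²]
E[D²] = Var(D) + E[D]² = 1.25 + 6.25 = 7.5
E[C²] = Var(C) + E[C]² = 0.0375 + 0.0625 = 0.1
E[Z] = 7.5 + 0.1 = 7.6

7.6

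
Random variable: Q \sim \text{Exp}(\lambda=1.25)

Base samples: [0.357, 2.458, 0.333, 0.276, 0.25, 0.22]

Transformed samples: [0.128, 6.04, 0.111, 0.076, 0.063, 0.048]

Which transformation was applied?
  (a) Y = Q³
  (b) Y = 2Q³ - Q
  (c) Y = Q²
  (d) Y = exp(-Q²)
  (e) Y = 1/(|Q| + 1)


Checking option (c) Y = Q²:
  Q = 0.357 -> Y = 0.128 ✓
  Q = 2.458 -> Y = 6.04 ✓
  Q = 0.333 -> Y = 0.111 ✓
All samples match this transformation.

(c) Q²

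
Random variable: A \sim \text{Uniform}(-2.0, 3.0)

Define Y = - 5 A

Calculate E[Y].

For Y = -5A:
E[Y] = -5 * E[A]
E[A] = (-2 + 3)/2 = 0.5
E[Y] = -5 * 0.5 = -2.5

-2.5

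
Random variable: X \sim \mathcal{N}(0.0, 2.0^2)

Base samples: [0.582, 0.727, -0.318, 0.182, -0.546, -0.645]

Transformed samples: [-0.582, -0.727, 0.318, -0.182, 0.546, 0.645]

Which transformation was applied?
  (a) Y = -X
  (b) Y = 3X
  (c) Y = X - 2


Checking option (a) Y = -X:
  X = 0.582 -> Y = -0.582 ✓
  X = 0.727 -> Y = -0.727 ✓
  X = -0.318 -> Y = 0.318 ✓
All samples match this transformation.

(a) -X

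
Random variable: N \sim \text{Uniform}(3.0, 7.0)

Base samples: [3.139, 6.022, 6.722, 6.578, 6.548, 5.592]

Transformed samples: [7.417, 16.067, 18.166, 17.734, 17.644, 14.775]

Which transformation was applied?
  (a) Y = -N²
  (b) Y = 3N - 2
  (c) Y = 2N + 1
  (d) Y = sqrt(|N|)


Checking option (b) Y = 3N - 2:
  N = 3.139 -> Y = 7.417 ✓
  N = 6.022 -> Y = 16.067 ✓
  N = 6.722 -> Y = 18.166 ✓
All samples match this transformation.

(b) 3N - 2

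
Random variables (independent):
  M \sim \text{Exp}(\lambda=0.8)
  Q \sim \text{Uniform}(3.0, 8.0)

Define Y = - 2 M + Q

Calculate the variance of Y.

For independent RVs: Var(aX + bY) = a²Var(X) + b²Var(Y)
Var(M) = 1.5625
Var(Q) = 2.0833333
Var(Y) = (-2)²*1.5625 + 1²*2.0833333
= 4*1.5625 + 1*2.0833333 = 8.3333333

8.3333333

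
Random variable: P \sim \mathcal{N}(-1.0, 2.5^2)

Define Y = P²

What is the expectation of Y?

E[P²] = Var(P) + (E[P])² = 6.25 + 1 = 7.25

7.25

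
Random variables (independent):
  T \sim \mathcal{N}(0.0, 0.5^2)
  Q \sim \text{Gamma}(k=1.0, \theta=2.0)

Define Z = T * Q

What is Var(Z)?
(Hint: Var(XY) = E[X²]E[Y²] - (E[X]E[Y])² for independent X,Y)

Var(XY) = E[X²]E[Y²] - (E[X]E[Y])²
E[T] = 0, Var(T) = 0.25
E[Q] = 2, Var(Q) = 4
E[T²] = 0.25 + 0² = 0.25
E[Q²] = 4 + 2² = 8
Var(Z) = 0.25*8 - (0*2)²
= 2 - 0 = 2

2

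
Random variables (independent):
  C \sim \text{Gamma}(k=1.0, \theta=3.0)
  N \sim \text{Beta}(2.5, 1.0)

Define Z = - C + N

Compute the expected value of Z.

E[Z] = -1*E[C] + 1*E[N]
E[C] = 3
E[N] = 0.71428571
E[Z] = -1*3 + 1*0.71428571 = -2.2857143

-2.2857143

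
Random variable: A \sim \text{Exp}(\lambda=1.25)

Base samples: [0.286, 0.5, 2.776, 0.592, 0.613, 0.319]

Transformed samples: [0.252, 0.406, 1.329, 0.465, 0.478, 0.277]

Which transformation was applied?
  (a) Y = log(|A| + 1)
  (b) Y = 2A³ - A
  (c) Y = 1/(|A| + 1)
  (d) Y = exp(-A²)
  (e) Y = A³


Checking option (a) Y = log(|A| + 1):
  A = 0.286 -> Y = 0.252 ✓
  A = 0.5 -> Y = 0.406 ✓
  A = 2.776 -> Y = 1.329 ✓
All samples match this transformation.

(a) log(|A| + 1)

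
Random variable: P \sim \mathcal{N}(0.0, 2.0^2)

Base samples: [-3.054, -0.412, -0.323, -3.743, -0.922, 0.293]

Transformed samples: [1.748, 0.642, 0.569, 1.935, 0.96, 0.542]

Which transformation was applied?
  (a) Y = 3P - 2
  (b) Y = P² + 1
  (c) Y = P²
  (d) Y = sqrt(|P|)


Checking option (d) Y = sqrt(|P|):
  P = -3.054 -> Y = 1.748 ✓
  P = -0.412 -> Y = 0.642 ✓
  P = -0.323 -> Y = 0.569 ✓
All samples match this transformation.

(d) sqrt(|P|)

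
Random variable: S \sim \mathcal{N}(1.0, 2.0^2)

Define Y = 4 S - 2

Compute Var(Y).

For Y = aS + b: Var(Y) = a² * Var(S)
Var(S) = 2.0^2 = 4
Var(Y) = 4² * 4 = 16 * 4 = 64

64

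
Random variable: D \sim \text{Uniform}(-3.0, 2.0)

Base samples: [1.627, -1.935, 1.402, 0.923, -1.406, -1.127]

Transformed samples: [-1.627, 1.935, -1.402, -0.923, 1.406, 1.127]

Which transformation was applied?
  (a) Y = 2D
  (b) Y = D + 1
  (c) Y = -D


Checking option (c) Y = -D:
  D = 1.627 -> Y = -1.627 ✓
  D = -1.935 -> Y = 1.935 ✓
  D = 1.402 -> Y = -1.402 ✓
All samples match this transformation.

(c) -D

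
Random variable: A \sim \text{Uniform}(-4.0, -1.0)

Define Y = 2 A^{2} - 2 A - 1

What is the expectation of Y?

E[Y] = 2*E[A²] - 2*E[A] - 1
E[A] = -2.5
E[A²] = Var(A) + (E[A])² = 0.75 + 6.25 = 7
E[Y] = 2*7 - 2*(-2.5) - 1 = 18

18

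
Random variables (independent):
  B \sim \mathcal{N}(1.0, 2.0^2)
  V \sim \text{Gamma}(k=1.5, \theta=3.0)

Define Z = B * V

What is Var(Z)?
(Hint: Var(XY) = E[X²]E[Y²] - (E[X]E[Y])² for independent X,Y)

Var(XY) = E[X²]E[Y²] - (E[X]E[Y])²
E[B] = 1, Var(B) = 4
E[V] = 4.5, Var(V) = 13.5
E[B²] = 4 + 1² = 5
E[V²] = 13.5 + 4.5² = 33.75
Var(Z) = 5*33.75 - (1*4.5)²
= 168.75 - 20.25 = 148.5

148.5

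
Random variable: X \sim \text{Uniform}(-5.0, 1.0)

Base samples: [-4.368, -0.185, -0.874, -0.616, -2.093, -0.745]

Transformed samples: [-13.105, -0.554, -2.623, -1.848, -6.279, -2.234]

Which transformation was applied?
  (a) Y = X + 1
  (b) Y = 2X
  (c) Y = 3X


Checking option (c) Y = 3X:
  X = -4.368 -> Y = -13.105 ✓
  X = -0.185 -> Y = -0.554 ✓
  X = -0.874 -> Y = -2.623 ✓
All samples match this transformation.

(c) 3X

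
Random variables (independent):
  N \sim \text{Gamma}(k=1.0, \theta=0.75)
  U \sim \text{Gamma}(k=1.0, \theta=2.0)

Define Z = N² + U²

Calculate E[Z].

E[Z] = E[N²] + E[U²]
E[N²] = Var(N) + E[N]² = 0.5625 + 0.5625 = 1.125
E[U²] = Var(U) + E[U]² = 4 + 4 = 8
E[Z] = 1.125 + 8 = 9.125

9.125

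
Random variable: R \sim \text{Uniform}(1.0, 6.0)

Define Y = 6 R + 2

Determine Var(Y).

For Y = aR + b: Var(Y) = a² * Var(R)
Var(R) = (6 - 1)^2/12 = 2.0833333
Var(Y) = 6² * 2.0833333 = 36 * 2.0833333 = 75

75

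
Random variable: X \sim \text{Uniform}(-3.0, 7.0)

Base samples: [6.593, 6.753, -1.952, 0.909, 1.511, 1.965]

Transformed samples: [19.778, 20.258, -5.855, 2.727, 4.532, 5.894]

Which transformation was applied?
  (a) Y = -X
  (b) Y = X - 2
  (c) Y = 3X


Checking option (c) Y = 3X:
  X = 6.593 -> Y = 19.778 ✓
  X = 6.753 -> Y = 20.258 ✓
  X = -1.952 -> Y = -5.855 ✓
All samples match this transformation.

(c) 3X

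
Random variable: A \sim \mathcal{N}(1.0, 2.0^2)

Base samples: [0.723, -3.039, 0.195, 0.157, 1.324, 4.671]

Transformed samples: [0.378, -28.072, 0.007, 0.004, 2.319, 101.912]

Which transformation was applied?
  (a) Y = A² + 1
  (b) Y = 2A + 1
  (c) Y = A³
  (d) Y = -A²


Checking option (c) Y = A³:
  A = 0.723 -> Y = 0.378 ✓
  A = -3.039 -> Y = -28.072 ✓
  A = 0.195 -> Y = 0.007 ✓
All samples match this transformation.

(c) A³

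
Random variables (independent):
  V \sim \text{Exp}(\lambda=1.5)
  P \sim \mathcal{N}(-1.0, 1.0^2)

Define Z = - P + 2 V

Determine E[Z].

E[Z] = 2*E[V] - 1*E[P]
E[V] = 0.66666667
E[P] = -1
E[Z] = 2*0.66666667 - 1*(-1) = 2.3333333

2.3333333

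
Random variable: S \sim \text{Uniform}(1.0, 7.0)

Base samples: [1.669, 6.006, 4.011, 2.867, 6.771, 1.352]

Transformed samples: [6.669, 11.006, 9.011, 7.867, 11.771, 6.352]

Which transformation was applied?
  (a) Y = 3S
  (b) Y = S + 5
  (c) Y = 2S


Checking option (b) Y = S + 5:
  S = 1.669 -> Y = 6.669 ✓
  S = 6.006 -> Y = 11.006 ✓
  S = 4.011 -> Y = 9.011 ✓
All samples match this transformation.

(b) S + 5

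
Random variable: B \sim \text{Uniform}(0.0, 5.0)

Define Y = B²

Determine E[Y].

E[B²] = Var(B) + (E[B])² = 2.0833333 + 6.25 = 8.3333333

8.3333333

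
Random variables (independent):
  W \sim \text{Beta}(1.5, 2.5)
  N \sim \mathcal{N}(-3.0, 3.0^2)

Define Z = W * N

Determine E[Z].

For independent RVs: E[XY] = E[X]*E[Y]
E[W] = 0.375
E[N] = -3
E[Z] = 0.375 * (-3) = -1.125

-1.125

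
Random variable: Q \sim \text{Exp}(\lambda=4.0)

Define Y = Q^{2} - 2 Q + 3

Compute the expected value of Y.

E[Y] = 1*E[Q²] - 2*E[Q] + 3
E[Q] = 0.25
E[Q²] = Var(Q) + (E[Q])² = 0.0625 + 0.0625 = 0.125
E[Y] = 1*0.125 - 2*0.25 + 3 = 2.625

2.625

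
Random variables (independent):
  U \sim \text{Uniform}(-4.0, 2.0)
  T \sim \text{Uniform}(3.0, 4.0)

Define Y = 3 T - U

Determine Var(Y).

For independent RVs: Var(aX + bY) = a²Var(X) + b²Var(Y)
Var(U) = 3
Var(T) = 0.083333333
Var(Y) = (-1)²*3 + 3²*0.083333333
= 1*3 + 9*0.083333333 = 3.75

3.75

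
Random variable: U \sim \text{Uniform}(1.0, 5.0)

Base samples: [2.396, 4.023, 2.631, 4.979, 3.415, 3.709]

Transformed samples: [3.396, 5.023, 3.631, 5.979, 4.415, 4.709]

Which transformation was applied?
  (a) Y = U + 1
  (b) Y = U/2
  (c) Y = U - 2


Checking option (a) Y = U + 1:
  U = 2.396 -> Y = 3.396 ✓
  U = 4.023 -> Y = 5.023 ✓
  U = 2.631 -> Y = 3.631 ✓
All samples match this transformation.

(a) U + 1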